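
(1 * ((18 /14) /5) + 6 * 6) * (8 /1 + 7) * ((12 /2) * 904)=20649168 /7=2949881.14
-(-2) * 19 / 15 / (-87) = -38 / 1305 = -0.03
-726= -726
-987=-987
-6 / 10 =-3 / 5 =-0.60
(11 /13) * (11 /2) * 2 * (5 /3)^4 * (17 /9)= 1285625 /9477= 135.66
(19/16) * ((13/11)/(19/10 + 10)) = 0.12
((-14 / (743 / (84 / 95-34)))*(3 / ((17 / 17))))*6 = 792792 / 70585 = 11.23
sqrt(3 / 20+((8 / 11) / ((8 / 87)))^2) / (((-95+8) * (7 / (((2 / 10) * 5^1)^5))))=-sqrt(758715) / 66990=-0.01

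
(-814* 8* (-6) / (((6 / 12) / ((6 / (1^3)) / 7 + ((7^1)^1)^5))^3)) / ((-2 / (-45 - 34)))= 20108695112637433104000 / 343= 58625933272995431790.09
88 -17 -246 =-175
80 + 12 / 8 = 163 / 2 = 81.50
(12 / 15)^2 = 16 / 25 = 0.64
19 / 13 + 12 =175 / 13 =13.46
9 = 9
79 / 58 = 1.36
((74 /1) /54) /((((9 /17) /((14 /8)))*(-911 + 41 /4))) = -4403 /875529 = -0.01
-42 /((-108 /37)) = 259 /18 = 14.39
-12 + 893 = 881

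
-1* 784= -784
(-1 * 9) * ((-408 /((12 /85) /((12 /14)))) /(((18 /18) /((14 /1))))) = 312120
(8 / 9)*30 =80 / 3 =26.67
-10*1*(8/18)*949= -37960/9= -4217.78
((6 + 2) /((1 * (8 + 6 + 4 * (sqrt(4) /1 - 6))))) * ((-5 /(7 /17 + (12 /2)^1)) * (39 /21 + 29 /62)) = 171530 /23653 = 7.25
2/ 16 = 1/ 8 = 0.12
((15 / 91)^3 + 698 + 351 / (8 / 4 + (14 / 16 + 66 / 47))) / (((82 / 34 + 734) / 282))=298.70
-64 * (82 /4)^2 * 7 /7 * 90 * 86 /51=-69391680 /17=-4081863.53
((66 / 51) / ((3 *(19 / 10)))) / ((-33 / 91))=-1820 / 2907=-0.63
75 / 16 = 4.69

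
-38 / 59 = -0.64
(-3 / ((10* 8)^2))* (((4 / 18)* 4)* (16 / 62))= -1 / 9300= -0.00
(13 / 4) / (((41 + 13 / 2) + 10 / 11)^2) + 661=749724298 / 1134225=661.00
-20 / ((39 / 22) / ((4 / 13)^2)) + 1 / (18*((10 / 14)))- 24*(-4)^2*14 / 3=-354527981 / 197730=-1792.99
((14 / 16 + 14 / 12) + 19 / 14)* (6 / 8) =571 / 224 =2.55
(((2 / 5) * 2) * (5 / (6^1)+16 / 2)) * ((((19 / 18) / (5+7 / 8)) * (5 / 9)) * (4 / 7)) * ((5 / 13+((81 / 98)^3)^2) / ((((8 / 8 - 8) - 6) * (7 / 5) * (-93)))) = 1315726040277905 / 7854429515018547006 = 0.00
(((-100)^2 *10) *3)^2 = 90000000000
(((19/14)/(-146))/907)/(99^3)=-19/1798845078492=-0.00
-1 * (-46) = 46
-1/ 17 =-0.06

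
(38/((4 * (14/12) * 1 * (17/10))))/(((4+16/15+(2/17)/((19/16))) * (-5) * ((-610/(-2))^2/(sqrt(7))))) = -3249 * sqrt(7)/1629760790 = -0.00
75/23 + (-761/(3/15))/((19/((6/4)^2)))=-781935/1748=-447.33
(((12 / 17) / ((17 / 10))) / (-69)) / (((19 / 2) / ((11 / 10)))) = -88 / 126293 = -0.00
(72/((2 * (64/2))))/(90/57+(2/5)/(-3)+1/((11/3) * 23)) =648945/840728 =0.77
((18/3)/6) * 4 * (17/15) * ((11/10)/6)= 187/225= 0.83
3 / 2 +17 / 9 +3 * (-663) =-35741 / 18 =-1985.61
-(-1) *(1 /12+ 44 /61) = 589 /732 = 0.80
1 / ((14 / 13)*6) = 13 / 84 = 0.15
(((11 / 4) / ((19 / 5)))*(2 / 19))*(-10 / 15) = -55 / 1083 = -0.05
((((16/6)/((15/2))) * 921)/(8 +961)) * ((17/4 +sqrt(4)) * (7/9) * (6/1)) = 85960/8721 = 9.86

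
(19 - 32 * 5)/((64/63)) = -8883/64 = -138.80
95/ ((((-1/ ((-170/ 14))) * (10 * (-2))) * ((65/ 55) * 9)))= -17765/ 3276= -5.42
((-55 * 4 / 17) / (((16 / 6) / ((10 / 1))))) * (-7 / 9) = 1925 / 51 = 37.75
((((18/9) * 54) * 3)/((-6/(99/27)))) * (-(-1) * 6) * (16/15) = -6336/5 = -1267.20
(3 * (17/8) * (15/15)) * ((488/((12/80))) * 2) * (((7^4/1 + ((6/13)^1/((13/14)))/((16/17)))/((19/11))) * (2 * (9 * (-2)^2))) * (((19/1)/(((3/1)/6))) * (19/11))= 46060560574560/169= 272547695707.46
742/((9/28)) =20776/9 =2308.44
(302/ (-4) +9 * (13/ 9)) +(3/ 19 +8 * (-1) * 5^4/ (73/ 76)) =-14612937/ 2774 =-5267.82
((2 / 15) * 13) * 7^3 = 594.53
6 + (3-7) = 2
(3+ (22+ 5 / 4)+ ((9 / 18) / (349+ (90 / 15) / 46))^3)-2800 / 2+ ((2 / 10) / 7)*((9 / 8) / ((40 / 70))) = -5690187078985683 / 4142253016000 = -1373.69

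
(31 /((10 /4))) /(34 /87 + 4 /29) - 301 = -31918 /115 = -277.55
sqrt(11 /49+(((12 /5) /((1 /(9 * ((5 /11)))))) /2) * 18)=sqrt(525239) /77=9.41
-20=-20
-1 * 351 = -351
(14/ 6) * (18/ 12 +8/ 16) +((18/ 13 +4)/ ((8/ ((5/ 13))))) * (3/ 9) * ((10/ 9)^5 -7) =504004711/ 119751372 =4.21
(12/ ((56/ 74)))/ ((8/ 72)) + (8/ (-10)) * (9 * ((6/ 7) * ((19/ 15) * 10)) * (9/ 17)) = 101.33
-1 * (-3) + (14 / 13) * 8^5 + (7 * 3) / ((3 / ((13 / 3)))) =1377556 / 39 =35321.95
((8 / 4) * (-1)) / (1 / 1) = -2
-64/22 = -2.91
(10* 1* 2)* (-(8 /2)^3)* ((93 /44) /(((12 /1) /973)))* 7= -16891280 /11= -1535570.91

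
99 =99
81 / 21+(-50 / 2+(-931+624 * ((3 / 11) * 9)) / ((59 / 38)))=365.71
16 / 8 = 2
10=10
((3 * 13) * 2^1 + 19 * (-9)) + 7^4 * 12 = 28719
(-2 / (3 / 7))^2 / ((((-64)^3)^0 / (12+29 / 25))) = 64484 / 225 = 286.60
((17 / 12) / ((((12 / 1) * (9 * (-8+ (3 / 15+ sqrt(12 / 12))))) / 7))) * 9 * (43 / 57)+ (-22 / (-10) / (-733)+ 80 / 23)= 4682153977 / 1383786720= 3.38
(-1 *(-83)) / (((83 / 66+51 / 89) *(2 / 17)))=4144107 / 10753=385.39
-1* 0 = 0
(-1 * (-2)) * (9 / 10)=9 / 5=1.80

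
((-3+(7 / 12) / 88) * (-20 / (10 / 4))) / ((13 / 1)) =3161 / 1716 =1.84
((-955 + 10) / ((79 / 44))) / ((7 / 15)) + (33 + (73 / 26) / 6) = -13487141 / 12324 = -1094.38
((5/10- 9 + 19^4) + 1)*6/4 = 781881/4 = 195470.25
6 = 6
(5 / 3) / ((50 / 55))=11 / 6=1.83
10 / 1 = 10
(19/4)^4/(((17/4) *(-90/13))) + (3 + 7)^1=-714973/97920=-7.30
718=718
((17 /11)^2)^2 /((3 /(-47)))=-3925487 /43923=-89.37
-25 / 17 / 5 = -0.29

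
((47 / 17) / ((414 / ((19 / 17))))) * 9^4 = 650997 / 13294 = 48.97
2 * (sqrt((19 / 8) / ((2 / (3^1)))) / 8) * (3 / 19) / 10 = 3 * sqrt(57) / 3040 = 0.01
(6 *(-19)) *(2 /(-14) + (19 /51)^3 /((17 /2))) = 82043558 /5261823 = 15.59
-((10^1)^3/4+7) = -257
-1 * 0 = 0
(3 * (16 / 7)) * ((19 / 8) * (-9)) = -1026 / 7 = -146.57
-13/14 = -0.93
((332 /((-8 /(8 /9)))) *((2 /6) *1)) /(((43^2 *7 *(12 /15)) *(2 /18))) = -415 /38829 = -0.01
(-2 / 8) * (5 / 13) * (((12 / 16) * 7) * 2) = -105 / 104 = -1.01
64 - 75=-11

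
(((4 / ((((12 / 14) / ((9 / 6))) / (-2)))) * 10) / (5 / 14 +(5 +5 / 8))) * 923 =-1447264 / 67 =-21600.96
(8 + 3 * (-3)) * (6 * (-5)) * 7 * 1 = 210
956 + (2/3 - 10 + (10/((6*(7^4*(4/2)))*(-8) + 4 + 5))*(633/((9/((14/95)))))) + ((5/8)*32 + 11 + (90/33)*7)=144046703941/144515349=996.76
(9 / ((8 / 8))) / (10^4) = 9 / 10000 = 0.00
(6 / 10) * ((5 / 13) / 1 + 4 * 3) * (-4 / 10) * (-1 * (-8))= -7728 / 325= -23.78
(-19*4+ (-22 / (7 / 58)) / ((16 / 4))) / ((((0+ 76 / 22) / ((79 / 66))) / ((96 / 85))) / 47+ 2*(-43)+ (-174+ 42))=25278104 / 45316999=0.56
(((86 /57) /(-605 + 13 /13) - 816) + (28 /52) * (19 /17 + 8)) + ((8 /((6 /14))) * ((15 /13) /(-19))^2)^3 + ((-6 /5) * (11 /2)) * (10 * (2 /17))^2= -48768808828317074395183 /59457652711834258986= -820.23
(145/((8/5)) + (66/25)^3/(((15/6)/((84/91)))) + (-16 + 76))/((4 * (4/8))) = 78.71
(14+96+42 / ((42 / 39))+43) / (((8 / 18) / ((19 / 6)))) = 1368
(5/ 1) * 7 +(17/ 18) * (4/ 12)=1907/ 54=35.31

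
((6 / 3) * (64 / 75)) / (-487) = -128 / 36525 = -0.00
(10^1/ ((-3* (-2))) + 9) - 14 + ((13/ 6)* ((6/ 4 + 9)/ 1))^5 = 18720954113/ 3072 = 6094060.58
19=19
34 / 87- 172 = -171.61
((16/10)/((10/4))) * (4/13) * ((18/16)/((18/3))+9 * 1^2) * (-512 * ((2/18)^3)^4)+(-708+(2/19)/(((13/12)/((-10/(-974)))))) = -200441400002593829156/283109720948025075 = -708.00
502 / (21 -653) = -251 / 316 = -0.79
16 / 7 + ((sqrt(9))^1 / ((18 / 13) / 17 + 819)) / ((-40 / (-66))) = 6453177 / 2815820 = 2.29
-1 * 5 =-5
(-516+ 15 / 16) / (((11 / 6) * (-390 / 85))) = 140097 / 2288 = 61.23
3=3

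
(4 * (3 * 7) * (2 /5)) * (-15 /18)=-28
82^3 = 551368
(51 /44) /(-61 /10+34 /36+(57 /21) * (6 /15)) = -16065 /56408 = -0.28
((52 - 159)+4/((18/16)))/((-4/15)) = 4655/12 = 387.92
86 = 86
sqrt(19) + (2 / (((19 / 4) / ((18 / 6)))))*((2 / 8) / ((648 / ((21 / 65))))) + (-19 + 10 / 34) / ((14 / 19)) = -134312827 / 5290740 + sqrt(19) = -21.03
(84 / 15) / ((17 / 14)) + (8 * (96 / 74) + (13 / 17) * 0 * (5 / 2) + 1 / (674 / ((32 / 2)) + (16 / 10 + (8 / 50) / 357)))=147407979568 / 9818680565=15.01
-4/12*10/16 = -5/24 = -0.21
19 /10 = 1.90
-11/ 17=-0.65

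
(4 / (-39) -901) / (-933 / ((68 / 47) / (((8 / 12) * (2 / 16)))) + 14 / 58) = 277207984 / 16457571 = 16.84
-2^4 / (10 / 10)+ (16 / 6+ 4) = -28 / 3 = -9.33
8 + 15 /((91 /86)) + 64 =7842 /91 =86.18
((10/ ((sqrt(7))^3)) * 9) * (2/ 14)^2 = 90 * sqrt(7)/ 2401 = 0.10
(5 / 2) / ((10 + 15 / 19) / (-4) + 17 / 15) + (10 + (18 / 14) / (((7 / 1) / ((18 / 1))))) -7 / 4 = 3479895 / 349468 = 9.96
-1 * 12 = -12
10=10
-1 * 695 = -695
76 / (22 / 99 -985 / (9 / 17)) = -228 / 5581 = -0.04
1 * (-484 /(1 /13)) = -6292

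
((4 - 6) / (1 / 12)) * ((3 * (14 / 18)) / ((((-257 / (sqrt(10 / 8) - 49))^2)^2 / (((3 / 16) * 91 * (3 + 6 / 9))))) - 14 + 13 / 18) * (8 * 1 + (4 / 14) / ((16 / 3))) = 212561640291 * sqrt(5) / 139599052832 + 59311789013297161 / 23452640875776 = 2532.41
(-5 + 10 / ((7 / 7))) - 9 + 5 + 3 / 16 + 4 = 83 / 16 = 5.19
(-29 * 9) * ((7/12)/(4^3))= -609/256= -2.38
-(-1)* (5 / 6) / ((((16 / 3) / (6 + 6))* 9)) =5 / 24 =0.21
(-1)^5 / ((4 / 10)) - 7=-19 / 2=-9.50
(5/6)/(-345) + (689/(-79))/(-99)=3425/39974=0.09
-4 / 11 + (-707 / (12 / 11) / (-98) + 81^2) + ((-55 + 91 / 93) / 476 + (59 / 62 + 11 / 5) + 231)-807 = 4169866213 / 695640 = 5994.29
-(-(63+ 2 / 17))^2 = -1151329 / 289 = -3983.84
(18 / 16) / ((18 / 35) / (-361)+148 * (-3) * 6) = -12635 / 29919696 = -0.00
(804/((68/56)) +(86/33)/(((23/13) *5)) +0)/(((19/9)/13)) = 4079.06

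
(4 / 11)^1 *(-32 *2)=-256 / 11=-23.27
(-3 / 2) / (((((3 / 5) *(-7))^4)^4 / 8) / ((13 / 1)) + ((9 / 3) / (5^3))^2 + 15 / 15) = -23803710937500 / 1430568706120266578321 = -0.00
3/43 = 0.07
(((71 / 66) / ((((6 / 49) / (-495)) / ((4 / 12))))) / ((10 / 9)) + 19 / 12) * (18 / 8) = -93819 / 32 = -2931.84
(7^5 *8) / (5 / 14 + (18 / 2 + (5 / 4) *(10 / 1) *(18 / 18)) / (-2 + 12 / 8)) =-1882384 / 597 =-3153.07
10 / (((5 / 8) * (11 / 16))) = 256 / 11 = 23.27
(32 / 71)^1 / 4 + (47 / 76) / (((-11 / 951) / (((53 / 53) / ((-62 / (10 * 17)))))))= 269953723 / 1840036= 146.71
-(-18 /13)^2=-324 /169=-1.92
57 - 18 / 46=1302 / 23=56.61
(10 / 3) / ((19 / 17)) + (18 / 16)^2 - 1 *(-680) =2496137 / 3648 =684.25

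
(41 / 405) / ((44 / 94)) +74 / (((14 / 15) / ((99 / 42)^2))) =2693901647 / 6112260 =440.74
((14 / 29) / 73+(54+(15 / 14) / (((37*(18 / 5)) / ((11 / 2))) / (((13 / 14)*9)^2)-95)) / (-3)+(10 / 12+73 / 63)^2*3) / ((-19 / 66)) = 312495447423181 / 14784847273098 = 21.14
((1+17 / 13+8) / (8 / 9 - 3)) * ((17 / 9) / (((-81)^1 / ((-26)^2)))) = 118456 / 1539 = 76.97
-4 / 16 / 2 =-1 / 8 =-0.12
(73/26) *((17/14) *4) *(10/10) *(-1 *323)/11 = -400.44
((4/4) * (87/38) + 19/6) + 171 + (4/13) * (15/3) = 131894/741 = 177.99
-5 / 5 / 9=-1 / 9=-0.11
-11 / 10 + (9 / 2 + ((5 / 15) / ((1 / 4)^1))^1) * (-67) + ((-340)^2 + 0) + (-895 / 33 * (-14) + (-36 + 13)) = 6356062 / 55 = 115564.76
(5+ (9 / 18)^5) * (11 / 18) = 1771 / 576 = 3.07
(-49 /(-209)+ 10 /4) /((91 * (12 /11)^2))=1397 /55328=0.03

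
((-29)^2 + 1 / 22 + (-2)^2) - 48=17535 / 22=797.05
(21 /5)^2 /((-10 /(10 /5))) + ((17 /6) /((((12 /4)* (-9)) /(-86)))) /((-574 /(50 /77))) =-791682754 /223752375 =-3.54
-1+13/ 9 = 4/ 9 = 0.44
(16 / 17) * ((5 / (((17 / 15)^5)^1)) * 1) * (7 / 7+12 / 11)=1397250000 / 265513259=5.26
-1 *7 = -7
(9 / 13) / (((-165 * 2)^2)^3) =1 / 1865453733000000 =0.00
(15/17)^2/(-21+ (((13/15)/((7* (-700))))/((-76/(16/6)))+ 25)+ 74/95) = 471318750/2893096057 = 0.16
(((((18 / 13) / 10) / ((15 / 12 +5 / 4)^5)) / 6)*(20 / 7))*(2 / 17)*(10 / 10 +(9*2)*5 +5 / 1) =36864 / 4834375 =0.01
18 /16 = 9 /8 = 1.12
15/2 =7.50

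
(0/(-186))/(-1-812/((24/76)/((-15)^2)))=0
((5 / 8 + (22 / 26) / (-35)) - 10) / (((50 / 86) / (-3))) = 4413477 / 91000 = 48.50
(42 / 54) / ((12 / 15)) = 35 / 36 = 0.97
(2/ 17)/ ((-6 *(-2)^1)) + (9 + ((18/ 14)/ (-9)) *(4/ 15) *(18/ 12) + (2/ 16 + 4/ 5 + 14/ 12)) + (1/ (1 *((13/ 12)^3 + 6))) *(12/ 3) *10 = 28273309/ 1708840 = 16.55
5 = 5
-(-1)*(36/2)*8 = 144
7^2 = 49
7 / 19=0.37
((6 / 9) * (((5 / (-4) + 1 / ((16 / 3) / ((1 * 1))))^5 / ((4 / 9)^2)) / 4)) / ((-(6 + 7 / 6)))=0.16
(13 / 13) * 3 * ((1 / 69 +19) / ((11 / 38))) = 49856 / 253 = 197.06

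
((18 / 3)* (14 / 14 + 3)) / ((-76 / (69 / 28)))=-207 / 266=-0.78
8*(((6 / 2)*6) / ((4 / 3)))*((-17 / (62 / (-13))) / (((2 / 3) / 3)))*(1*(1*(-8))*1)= -429624 / 31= -13858.84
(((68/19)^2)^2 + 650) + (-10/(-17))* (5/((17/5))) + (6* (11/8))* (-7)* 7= 61869693583/150651076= 410.68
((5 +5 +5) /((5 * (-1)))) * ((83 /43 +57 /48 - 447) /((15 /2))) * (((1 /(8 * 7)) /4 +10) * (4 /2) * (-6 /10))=-2053143693 /963200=-2131.59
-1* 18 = -18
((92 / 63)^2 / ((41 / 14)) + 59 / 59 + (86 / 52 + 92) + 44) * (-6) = -836.29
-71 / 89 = -0.80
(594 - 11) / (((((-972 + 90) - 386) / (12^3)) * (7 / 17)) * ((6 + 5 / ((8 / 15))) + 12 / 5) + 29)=19029120 / 771259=24.67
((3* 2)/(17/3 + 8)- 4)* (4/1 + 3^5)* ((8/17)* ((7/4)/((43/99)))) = -49981932/29971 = -1667.68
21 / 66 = 7 / 22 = 0.32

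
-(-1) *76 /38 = 2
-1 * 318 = -318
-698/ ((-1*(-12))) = -349/ 6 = -58.17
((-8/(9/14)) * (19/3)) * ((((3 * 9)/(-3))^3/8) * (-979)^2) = 6883523262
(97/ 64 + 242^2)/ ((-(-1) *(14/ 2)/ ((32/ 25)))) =3748193/ 350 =10709.12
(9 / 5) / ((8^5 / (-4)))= -9 / 40960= -0.00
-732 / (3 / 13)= -3172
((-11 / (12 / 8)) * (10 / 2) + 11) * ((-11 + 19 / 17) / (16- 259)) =-4312 / 4131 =-1.04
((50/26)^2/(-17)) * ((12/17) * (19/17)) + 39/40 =26681583/33211880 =0.80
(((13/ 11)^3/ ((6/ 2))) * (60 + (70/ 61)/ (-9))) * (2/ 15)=28886156/ 6576471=4.39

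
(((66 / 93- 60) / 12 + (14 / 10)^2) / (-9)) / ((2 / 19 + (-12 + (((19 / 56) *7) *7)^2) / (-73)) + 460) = 615206624 / 847904540625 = 0.00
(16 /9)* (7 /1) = 112 /9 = 12.44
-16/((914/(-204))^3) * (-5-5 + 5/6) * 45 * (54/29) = -136.64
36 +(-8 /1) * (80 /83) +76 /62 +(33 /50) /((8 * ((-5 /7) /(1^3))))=151289637 /5146000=29.40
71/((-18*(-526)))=71/9468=0.01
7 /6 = 1.17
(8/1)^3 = 512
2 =2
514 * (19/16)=4883/8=610.38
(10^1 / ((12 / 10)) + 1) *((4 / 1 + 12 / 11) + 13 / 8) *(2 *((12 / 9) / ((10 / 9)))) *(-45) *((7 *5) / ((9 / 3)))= -868770 / 11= -78979.09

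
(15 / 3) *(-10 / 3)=-50 / 3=-16.67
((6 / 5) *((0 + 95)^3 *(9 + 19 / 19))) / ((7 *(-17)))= -10288500 / 119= -86457.98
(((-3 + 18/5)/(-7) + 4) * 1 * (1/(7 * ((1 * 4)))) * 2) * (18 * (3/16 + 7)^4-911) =13176.29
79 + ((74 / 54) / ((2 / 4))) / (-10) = 10628 / 135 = 78.73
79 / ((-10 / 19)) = -1501 / 10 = -150.10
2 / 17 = 0.12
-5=-5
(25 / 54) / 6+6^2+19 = 17845 / 324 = 55.08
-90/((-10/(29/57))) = 87/19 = 4.58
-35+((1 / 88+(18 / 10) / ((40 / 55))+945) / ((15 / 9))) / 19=-106159 / 20900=-5.08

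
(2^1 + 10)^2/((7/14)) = 288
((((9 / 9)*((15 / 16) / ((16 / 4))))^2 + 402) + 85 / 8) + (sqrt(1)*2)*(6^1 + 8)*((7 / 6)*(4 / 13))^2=2593481425 / 6230016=416.29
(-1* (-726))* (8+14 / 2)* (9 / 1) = 98010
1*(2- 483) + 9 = -472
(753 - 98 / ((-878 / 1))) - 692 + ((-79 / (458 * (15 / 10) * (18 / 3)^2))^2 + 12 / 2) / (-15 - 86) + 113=4720455576287225 / 27120917004336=174.05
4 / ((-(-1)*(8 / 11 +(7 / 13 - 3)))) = -143 / 62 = -2.31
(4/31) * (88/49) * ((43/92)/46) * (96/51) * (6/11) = 33024/13660367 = 0.00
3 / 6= 1 / 2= 0.50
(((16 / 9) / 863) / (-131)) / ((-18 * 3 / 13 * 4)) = 26 / 27471879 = 0.00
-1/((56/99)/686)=-4851/4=-1212.75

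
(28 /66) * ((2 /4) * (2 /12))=7 /198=0.04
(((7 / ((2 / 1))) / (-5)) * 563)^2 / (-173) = -897.77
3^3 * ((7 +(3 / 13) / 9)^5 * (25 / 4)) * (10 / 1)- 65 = 96523231707595 / 3341637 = 28885014.05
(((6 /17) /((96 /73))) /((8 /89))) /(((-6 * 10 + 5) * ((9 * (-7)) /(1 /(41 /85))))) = 6497 /3636864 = 0.00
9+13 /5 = 58 /5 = 11.60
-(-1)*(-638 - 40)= -678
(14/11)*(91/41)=1274/451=2.82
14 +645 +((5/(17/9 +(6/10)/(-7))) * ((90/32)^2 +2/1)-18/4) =99165311/145408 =681.98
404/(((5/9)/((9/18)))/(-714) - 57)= -649026/91573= -7.09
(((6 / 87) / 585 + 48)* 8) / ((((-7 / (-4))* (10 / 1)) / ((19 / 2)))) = 123776944 / 593775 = 208.46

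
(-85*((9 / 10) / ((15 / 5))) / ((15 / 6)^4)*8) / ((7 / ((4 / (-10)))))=6528 / 21875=0.30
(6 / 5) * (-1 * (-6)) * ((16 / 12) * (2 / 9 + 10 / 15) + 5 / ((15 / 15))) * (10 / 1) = 1336 / 3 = 445.33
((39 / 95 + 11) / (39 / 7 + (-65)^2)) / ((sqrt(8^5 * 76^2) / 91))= 0.00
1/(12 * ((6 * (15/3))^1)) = 1/360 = 0.00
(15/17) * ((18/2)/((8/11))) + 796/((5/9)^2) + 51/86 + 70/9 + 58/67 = 2599.20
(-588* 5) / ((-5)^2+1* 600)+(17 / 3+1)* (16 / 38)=-13516 / 7125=-1.90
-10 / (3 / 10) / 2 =-50 / 3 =-16.67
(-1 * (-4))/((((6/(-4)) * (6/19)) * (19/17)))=-68/9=-7.56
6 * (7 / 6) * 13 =91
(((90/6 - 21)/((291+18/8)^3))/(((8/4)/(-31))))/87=1984/46804976793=0.00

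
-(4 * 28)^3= -1404928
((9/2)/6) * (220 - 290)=-105/2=-52.50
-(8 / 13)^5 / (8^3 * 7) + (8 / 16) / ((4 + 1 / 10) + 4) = 12990071 / 210523131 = 0.06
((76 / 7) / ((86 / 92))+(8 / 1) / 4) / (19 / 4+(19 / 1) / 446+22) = 0.51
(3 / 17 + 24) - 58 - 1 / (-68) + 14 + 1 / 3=-3973 / 204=-19.48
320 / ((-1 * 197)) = -320 / 197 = -1.62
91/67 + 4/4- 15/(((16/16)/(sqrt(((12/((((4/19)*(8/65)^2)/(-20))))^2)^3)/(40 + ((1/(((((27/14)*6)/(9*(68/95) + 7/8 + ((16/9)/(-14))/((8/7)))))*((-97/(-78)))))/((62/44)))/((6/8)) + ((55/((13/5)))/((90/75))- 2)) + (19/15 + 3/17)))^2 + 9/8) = -3204580139207708592476048457335494056884477685932689529679710014/291985769710221861780455916579585294907032681336101731806194169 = -10.98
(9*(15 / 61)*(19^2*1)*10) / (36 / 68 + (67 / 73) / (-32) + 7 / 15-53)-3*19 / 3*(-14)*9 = 4235987200554 / 1890681641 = 2240.46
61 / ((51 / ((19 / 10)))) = 1159 / 510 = 2.27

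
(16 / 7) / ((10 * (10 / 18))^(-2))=70.55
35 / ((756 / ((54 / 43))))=5 / 86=0.06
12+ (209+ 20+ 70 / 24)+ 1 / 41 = 120019 / 492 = 243.94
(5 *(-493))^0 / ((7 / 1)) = 1 / 7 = 0.14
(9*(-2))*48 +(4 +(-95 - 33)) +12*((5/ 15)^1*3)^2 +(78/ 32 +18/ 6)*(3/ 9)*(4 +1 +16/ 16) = -7721/ 8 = -965.12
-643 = -643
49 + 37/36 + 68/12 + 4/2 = 2077/36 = 57.69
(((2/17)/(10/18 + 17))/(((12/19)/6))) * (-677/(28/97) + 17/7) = -149.16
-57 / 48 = -19 / 16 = -1.19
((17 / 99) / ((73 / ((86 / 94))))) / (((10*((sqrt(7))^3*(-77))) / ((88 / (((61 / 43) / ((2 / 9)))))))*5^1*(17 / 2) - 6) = 692028928 / 103597052427936807993 - 638882011600*sqrt(7) / 34532350809312269331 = -0.00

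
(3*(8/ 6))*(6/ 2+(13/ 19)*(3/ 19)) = 4488/ 361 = 12.43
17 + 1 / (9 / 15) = 56 / 3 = 18.67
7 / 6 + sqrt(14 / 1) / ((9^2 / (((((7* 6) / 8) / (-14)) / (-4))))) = sqrt(14) / 864 + 7 / 6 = 1.17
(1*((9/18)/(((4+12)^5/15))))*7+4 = 8388713/2097152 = 4.00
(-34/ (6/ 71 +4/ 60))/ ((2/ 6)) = -108630/ 161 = -674.72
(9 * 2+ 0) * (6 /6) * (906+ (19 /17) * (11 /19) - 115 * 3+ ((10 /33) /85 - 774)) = -714768 /187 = -3822.29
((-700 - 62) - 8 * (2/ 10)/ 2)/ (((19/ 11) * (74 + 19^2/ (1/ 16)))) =-20977/ 277875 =-0.08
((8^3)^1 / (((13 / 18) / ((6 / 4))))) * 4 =55296 / 13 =4253.54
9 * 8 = 72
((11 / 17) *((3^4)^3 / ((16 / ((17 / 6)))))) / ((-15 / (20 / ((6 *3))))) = -72171 / 16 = -4510.69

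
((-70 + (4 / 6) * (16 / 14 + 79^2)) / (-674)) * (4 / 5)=-4.86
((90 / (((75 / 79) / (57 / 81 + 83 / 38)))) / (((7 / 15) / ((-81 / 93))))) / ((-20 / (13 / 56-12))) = -1388310687 / 4617760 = -300.65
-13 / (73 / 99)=-1287 / 73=-17.63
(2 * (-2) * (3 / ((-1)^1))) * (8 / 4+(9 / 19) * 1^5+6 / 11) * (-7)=-53004 / 209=-253.61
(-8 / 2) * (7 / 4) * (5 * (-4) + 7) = 91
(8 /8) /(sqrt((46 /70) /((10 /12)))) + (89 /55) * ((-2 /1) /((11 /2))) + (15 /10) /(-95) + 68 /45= 37529 /41382 + 5 * sqrt(966) /138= 2.03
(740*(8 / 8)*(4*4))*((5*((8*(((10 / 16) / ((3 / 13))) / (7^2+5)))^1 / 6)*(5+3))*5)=38480000 / 243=158353.91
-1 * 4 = -4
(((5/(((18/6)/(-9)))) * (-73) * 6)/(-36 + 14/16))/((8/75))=-492750/281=-1753.56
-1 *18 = -18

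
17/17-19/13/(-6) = 97/78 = 1.24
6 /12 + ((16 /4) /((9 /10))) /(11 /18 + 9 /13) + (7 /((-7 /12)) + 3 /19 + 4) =-9115 /2318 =-3.93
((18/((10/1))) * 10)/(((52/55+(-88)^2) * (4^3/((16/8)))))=495/6815552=0.00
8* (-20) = -160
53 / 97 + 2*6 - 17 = -432 / 97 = -4.45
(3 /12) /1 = 1 /4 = 0.25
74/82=37/41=0.90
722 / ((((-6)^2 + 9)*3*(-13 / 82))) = -59204 / 1755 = -33.73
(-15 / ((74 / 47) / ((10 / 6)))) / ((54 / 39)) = -15275 / 1332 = -11.47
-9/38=-0.24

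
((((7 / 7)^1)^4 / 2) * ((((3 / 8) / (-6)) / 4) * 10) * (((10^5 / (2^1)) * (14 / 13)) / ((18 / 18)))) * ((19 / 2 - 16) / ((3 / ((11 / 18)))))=1203125 / 216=5570.02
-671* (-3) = 2013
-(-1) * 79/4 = 19.75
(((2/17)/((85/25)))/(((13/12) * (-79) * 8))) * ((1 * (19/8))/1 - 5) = 315/2374424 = 0.00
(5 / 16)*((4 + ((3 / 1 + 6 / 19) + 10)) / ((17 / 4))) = 1645 / 1292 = 1.27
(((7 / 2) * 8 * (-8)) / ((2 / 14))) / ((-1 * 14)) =112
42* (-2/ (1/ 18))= -1512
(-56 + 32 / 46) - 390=-10242 / 23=-445.30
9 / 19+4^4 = 4873 / 19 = 256.47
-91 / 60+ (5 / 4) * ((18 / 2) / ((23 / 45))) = 14141 / 690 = 20.49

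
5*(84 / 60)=7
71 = 71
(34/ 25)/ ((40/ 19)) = 323/ 500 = 0.65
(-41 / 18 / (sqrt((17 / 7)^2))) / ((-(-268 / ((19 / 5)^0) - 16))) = -287 / 86904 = -0.00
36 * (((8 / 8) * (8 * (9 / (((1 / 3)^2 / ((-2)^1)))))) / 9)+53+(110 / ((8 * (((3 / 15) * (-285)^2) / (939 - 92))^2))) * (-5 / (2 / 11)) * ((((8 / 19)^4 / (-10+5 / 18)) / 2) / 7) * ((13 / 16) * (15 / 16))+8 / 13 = -16990780456504807 / 3311794792995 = -5130.38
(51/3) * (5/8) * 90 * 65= 248625/4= 62156.25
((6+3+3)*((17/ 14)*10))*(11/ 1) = 11220/ 7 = 1602.86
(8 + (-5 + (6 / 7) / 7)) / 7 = 153 / 343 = 0.45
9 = 9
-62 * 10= -620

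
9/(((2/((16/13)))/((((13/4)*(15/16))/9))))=15/8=1.88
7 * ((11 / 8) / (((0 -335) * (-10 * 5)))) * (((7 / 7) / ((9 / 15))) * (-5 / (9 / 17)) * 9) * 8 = -1309 / 2010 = -0.65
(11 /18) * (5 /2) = 55 /36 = 1.53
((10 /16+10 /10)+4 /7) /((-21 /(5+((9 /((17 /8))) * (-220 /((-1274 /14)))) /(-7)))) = -1570505 /4244968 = -0.37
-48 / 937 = -0.05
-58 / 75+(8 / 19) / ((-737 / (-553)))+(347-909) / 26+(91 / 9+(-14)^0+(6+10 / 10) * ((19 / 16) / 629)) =-4513054605629 / 412209111600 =-10.95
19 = 19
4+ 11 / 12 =4.92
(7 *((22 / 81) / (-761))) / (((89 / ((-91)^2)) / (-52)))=12.09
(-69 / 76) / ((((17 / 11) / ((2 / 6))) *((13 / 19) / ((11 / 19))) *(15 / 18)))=-8349 / 41990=-0.20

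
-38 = -38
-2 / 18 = -1 / 9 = -0.11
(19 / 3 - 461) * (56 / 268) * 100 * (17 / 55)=-2936.52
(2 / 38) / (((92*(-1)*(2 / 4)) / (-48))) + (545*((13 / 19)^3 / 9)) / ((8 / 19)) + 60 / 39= 370395271 / 7771608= 47.66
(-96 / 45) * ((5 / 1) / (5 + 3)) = -4 / 3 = -1.33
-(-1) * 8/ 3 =8/ 3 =2.67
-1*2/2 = -1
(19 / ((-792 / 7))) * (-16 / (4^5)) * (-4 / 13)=-133 / 164736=-0.00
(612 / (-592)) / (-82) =153 / 12136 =0.01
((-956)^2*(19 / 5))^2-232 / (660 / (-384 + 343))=9950678871111538 / 825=12061428934680.65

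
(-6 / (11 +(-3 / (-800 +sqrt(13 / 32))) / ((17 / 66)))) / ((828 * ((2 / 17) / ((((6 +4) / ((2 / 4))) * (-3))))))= 503756736655 / 1501401634183- 104040 * sqrt(26) / 1501401634183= 0.34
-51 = -51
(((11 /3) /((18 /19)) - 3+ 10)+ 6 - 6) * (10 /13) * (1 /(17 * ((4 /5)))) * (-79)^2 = 91586675 /23868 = 3837.22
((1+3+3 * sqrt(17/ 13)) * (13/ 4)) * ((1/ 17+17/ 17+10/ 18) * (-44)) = -141284/ 153 - 2717 * sqrt(221)/ 51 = -1715.41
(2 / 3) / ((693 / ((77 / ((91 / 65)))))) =10 / 189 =0.05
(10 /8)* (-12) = -15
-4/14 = -2/7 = -0.29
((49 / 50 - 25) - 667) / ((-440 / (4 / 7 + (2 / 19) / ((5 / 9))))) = 794673 / 665000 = 1.19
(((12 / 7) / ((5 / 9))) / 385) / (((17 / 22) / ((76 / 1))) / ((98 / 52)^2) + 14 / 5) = 67032 / 23441695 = 0.00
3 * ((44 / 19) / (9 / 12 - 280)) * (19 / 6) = -88 / 1117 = -0.08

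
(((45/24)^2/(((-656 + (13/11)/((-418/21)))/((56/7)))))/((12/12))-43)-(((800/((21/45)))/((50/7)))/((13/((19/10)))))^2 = -2596779327007/2039195236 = -1273.43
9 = 9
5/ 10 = 1/ 2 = 0.50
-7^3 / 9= -343 / 9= -38.11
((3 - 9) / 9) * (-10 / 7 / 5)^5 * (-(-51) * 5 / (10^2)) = 272 / 84035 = 0.00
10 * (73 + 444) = 5170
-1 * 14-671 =-685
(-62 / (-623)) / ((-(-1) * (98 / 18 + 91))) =9 / 8722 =0.00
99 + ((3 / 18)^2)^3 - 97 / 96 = 97.99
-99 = -99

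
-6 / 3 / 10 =-1 / 5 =-0.20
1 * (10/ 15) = 2/ 3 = 0.67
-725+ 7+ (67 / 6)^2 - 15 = -21899 / 36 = -608.31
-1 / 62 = -0.02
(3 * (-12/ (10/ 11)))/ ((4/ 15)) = -297/ 2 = -148.50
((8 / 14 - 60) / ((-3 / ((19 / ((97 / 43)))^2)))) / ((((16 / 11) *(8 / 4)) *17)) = 95450927 / 3359013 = 28.42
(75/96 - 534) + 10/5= -16999/32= -531.22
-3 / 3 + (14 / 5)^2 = 171 / 25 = 6.84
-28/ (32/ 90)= -315/ 4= -78.75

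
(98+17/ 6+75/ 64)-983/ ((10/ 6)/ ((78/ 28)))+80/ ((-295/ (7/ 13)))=-7943483267/ 5154240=-1541.16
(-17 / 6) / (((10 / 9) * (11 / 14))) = -357 / 110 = -3.25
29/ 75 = 0.39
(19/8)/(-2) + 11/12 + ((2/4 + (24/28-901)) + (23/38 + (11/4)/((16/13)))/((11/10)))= -897.33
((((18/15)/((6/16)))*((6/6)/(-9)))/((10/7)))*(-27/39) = 56/325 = 0.17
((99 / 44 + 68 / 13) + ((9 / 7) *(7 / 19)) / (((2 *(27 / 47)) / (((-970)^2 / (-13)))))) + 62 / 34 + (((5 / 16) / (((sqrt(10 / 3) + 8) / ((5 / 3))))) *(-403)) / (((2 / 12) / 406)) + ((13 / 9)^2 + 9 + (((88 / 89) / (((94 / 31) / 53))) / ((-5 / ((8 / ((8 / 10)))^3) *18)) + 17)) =-554400360152875 / 5690871108 + 22475 *sqrt(30) / 8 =-82031.66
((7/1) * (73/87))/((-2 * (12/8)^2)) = -1.31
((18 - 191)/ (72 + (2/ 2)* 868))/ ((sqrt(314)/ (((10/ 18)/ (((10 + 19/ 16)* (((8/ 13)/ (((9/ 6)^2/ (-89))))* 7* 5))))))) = 2249* sqrt(314)/ 65830715440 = 0.00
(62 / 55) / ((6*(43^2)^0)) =31 / 165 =0.19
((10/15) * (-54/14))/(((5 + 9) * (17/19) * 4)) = -171/3332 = -0.05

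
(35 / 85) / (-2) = -7 / 34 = -0.21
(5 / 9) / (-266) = -5 / 2394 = -0.00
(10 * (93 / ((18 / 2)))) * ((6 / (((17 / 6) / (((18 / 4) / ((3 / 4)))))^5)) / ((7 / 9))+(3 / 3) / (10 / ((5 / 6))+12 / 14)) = 9111990838943 / 268352973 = 33955.24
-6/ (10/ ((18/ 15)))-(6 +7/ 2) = -511/ 50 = -10.22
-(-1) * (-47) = -47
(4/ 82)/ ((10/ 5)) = 1/ 41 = 0.02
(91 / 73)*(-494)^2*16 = 355316416 / 73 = 4867348.16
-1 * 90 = -90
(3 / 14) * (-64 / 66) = -16 / 77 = -0.21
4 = 4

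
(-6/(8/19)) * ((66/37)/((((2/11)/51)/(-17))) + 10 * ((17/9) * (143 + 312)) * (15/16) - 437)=14943215/1184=12620.96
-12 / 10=-6 / 5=-1.20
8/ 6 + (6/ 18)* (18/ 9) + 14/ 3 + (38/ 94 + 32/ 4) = 2125/ 141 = 15.07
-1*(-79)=79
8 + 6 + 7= 21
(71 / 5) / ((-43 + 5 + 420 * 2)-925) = -71 / 615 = -0.12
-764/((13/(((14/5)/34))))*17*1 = -5348/65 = -82.28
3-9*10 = -87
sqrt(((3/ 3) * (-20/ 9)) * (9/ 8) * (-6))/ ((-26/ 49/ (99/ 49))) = -99 * sqrt(15)/ 26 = -14.75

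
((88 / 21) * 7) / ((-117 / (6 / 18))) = -0.08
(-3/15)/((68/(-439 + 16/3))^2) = -1692601/208080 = -8.13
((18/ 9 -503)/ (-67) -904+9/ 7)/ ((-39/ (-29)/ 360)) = -1461133680/ 6097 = -239647.97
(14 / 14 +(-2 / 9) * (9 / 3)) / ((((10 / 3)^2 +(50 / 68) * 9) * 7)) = 102 / 37975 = 0.00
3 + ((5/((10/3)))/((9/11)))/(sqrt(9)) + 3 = 119/18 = 6.61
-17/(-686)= 17/686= 0.02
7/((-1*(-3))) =7/3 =2.33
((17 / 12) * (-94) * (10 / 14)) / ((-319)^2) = -3995 / 4273962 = -0.00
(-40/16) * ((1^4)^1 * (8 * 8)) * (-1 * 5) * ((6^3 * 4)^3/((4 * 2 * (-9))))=-7166361600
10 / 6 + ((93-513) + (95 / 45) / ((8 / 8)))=-3746 / 9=-416.22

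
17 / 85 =0.20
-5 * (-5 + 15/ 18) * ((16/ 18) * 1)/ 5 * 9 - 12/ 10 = 482/ 15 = 32.13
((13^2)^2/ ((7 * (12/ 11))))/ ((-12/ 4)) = -314171/ 252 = -1246.71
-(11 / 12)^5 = -161051 / 248832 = -0.65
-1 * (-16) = 16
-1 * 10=-10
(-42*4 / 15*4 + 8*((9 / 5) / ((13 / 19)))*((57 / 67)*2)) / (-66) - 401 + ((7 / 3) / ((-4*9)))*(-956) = -438346186 / 1293435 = -338.90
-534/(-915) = 178/305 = 0.58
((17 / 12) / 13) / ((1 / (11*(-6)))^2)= 6171 / 13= 474.69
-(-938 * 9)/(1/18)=151956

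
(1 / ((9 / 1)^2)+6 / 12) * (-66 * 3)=-913 / 9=-101.44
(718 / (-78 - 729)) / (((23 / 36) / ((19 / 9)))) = -54568 / 18561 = -2.94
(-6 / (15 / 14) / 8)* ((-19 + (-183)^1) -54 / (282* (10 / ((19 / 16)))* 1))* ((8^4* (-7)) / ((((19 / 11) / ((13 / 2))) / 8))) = -2725148538112 / 22325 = -122067123.77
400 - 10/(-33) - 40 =11890/33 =360.30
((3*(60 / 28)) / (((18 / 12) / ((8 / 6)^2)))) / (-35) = -32 / 147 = -0.22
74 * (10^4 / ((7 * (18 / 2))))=11746.03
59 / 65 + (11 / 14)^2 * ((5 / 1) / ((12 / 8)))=56671 / 19110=2.97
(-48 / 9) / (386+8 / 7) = -56 / 4065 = -0.01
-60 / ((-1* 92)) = 15 / 23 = 0.65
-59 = -59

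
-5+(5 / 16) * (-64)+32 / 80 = -123 / 5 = -24.60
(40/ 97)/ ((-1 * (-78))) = 20/ 3783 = 0.01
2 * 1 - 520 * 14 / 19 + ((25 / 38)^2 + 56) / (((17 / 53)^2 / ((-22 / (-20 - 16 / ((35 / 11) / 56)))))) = -107344076097 / 314656264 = -341.15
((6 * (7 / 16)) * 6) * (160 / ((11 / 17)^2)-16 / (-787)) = 573186852 / 95227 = 6019.16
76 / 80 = 19 / 20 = 0.95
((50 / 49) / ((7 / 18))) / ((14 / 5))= 2250 / 2401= 0.94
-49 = -49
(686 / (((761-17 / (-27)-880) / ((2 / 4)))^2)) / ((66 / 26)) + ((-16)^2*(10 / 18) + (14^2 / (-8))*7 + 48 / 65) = -3751131342071 / 131459533920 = -28.53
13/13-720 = -719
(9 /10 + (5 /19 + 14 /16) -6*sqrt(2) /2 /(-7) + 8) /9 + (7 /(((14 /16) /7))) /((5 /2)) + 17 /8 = sqrt(2) /21 + 2923 /114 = 25.71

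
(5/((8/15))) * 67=5025/8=628.12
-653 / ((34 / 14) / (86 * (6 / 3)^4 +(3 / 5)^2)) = -157283539 / 425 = -370078.92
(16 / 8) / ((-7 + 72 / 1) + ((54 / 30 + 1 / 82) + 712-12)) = 820 / 314393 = 0.00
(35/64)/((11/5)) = 0.25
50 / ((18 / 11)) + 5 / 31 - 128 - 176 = -76246 / 279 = -273.28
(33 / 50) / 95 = 33 / 4750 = 0.01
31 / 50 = 0.62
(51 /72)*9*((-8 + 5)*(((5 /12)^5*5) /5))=-53125 /221184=-0.24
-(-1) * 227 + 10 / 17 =3869 / 17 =227.59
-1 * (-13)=13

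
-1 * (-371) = 371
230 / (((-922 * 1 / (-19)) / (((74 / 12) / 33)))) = 80845 / 91278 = 0.89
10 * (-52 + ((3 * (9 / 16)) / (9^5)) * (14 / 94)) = -427602205 / 822312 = -520.00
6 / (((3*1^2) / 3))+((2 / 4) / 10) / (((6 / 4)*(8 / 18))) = 6.08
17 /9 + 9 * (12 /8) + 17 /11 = 3353 /198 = 16.93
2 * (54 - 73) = -38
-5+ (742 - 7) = 730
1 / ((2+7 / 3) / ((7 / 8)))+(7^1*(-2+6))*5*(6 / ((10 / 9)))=78645 / 104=756.20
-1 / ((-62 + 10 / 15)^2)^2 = -81 / 1146228736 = -0.00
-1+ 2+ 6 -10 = -3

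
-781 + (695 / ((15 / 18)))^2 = 694775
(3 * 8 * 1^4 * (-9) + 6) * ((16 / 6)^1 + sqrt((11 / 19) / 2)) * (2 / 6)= -560 / 3 - 35 * sqrt(418) / 19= -224.33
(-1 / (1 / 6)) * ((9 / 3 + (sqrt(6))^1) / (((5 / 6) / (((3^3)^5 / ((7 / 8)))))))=-12397455648 / 35-4132485216 * sqrt(6) / 35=-643426737.05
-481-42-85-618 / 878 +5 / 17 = -4540562 / 7463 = -608.41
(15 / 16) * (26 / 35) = 39 / 56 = 0.70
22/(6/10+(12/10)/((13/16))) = 286/27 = 10.59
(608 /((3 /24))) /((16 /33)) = 10032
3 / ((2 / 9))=27 / 2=13.50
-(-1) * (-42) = -42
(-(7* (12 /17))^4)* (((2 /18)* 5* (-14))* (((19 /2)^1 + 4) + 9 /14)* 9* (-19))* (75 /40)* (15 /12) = -2194912566000 /83521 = -26279768.75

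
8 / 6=4 / 3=1.33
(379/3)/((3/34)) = 12886/9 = 1431.78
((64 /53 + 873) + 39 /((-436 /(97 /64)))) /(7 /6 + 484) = 1.80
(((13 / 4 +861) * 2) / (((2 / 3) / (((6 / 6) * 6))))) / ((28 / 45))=1400085 / 56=25001.52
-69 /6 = -23 /2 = -11.50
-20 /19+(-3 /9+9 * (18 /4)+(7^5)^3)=541222012137961 /114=4747561509982.11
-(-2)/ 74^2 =1/ 2738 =0.00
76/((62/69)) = 2622/31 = 84.58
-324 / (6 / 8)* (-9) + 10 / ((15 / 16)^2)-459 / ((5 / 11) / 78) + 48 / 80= -3368899 / 45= -74864.42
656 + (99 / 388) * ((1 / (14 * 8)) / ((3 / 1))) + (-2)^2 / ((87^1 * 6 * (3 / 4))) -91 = 19225090607 / 34026048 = 565.01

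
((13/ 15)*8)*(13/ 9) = 1352/ 135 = 10.01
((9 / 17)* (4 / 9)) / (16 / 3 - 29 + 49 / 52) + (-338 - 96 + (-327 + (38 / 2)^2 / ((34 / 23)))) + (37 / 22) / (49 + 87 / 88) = -516.77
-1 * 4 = -4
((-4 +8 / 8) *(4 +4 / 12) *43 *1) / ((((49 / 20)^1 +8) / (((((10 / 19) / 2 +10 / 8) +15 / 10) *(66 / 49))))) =-3840330 / 17689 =-217.10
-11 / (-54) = 11 / 54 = 0.20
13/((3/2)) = 26/3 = 8.67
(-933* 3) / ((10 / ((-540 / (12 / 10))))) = 125955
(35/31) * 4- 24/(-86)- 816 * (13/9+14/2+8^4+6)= -13413117368/3999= -3354117.87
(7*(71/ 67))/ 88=497/ 5896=0.08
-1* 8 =-8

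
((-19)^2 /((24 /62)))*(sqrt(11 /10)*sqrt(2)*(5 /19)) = 589*sqrt(55) /12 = 364.01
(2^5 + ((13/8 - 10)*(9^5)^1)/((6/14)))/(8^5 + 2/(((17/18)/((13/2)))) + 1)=-156928207/4458456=-35.20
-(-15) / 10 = 3 / 2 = 1.50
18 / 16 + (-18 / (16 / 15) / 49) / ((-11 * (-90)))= 9699 / 8624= 1.12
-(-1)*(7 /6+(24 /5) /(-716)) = 6229 /5370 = 1.16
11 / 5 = 2.20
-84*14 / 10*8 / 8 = -117.60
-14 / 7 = -2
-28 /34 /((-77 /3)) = 6 /187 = 0.03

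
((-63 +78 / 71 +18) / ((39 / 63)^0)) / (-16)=2.74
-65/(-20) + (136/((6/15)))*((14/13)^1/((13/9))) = 173557/676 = 256.74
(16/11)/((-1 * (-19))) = 0.08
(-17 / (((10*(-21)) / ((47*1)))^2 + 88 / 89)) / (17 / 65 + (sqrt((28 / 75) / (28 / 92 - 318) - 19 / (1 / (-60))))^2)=-23811040128525 / 33463420403087596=-0.00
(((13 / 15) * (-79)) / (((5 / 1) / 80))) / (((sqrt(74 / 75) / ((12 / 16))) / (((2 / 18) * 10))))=-20540 * sqrt(222) / 333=-919.04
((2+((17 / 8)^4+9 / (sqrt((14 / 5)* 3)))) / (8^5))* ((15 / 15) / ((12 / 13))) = 13* sqrt(210) / 1835008+397423 / 536870912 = 0.00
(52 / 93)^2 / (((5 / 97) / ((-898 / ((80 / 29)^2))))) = -715.71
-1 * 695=-695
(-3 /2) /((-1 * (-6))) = -1 /4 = -0.25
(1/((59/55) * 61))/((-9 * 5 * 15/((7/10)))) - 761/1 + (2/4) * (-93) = -1961679976/2429325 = -807.50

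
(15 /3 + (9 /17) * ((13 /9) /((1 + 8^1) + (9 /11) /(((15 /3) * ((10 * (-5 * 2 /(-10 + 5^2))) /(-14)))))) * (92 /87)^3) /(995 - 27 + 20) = 293211607145 /56838452017932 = 0.01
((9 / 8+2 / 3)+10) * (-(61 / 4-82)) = 25187 / 32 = 787.09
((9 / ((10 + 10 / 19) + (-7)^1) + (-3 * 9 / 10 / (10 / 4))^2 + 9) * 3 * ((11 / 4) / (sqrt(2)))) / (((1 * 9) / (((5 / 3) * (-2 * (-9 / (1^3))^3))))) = 474540363 * sqrt(2) / 33500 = 20032.88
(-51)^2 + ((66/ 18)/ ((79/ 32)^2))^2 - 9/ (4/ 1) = 3644482338739/ 1402202916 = 2599.11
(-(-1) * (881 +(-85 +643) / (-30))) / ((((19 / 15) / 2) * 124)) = 6468 / 589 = 10.98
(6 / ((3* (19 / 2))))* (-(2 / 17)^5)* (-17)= 128 / 1586899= 0.00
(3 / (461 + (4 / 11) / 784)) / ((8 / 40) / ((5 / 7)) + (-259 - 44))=-3675 / 170953724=-0.00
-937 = -937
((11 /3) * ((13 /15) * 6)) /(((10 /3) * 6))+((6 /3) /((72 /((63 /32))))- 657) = -655.99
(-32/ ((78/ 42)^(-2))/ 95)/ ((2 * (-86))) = 0.01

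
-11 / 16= -0.69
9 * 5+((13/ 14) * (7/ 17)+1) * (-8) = 577/ 17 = 33.94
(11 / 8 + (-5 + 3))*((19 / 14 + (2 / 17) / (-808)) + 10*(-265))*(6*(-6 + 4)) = -1910042415 / 96152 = -19864.82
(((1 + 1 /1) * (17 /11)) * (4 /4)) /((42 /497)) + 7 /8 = 9887 /264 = 37.45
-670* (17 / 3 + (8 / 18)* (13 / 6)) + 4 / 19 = -2278562 / 513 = -4441.64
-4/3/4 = -1/3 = -0.33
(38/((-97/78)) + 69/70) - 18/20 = -103449/3395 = -30.47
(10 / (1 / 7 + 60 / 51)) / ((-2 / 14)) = -8330 / 157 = -53.06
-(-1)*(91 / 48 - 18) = -773 / 48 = -16.10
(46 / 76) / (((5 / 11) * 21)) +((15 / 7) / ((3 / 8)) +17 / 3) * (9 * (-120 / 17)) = -49038499 / 67830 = -722.96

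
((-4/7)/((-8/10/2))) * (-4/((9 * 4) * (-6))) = 5/189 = 0.03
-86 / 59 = -1.46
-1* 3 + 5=2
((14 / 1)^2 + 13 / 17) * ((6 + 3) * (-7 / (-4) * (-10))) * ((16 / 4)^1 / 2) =-1053675 / 17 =-61980.88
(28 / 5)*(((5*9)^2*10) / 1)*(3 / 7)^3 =8926.53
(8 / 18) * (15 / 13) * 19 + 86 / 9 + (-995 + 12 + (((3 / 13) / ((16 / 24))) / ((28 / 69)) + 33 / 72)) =-788197 / 819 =-962.39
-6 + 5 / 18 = -103 / 18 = -5.72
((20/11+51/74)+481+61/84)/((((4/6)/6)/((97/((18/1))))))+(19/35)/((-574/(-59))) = 2304375498479/98119560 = 23485.38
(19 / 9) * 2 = 38 / 9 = 4.22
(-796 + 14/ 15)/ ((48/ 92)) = -137149/ 90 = -1523.88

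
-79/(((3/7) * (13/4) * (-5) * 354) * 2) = 553/34515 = 0.02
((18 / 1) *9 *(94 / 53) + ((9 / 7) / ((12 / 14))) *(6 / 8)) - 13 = 116789 / 424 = 275.45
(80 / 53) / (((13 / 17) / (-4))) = -5440 / 689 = -7.90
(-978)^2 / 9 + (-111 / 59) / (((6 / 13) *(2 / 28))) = 6266917 / 59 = 106218.93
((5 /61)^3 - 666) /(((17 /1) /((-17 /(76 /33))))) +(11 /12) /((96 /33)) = 479425921447 /1656053376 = 289.50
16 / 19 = 0.84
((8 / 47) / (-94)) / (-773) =4 / 1707557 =0.00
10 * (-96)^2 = 92160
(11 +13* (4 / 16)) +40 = 217 / 4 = 54.25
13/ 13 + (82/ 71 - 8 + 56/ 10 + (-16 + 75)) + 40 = 35058/ 355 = 98.75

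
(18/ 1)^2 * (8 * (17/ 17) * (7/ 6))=3024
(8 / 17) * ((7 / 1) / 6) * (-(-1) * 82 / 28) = 82 / 51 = 1.61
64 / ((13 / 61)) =300.31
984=984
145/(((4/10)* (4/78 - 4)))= -28275/308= -91.80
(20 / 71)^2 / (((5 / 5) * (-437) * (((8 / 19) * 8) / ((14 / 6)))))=-175 / 1391316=-0.00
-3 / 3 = -1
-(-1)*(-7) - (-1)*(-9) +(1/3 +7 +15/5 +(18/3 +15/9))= 2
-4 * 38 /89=-152 /89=-1.71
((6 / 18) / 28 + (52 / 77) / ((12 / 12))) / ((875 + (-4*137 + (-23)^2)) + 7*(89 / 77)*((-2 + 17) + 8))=635 / 962892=0.00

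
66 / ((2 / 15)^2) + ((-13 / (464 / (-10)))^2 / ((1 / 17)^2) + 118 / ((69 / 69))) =207393857 / 53824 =3853.19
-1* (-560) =560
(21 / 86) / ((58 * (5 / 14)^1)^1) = 147 / 12470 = 0.01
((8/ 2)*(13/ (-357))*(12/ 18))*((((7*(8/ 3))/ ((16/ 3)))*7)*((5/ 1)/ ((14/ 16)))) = -2080/ 153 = -13.59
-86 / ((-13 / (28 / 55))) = 2408 / 715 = 3.37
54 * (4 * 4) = 864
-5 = -5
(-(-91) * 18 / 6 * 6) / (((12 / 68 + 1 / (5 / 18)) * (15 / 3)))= 9282 / 107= 86.75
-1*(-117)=117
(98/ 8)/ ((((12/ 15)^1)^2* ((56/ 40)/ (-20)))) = -4375/ 16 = -273.44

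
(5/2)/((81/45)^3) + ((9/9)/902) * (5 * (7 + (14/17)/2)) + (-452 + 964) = 5728635977/11178486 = 512.47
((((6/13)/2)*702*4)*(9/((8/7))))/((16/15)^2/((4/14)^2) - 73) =-1148175/13289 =-86.40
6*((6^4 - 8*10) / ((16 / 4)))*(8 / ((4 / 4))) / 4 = 3648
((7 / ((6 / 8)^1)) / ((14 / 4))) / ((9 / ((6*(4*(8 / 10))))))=256 / 45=5.69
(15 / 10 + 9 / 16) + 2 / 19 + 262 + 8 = 82739 / 304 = 272.17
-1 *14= -14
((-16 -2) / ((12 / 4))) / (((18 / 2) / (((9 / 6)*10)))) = -10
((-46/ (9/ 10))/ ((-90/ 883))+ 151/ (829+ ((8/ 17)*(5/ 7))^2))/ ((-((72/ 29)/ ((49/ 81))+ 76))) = -677919232186693/ 108253454572692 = -6.26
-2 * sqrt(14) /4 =-sqrt(14) /2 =-1.87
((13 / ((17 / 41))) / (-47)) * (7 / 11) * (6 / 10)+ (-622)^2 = 17001606187 / 43945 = 386883.75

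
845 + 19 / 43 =36354 / 43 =845.44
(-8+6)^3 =-8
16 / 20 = 4 / 5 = 0.80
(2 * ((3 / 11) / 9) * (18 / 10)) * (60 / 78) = 12 / 143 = 0.08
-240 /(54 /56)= -2240 /9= -248.89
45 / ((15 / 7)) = 21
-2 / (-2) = 1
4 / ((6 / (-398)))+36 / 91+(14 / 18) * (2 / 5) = -1083646 / 4095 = -264.63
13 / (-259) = -13 / 259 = -0.05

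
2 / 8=1 / 4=0.25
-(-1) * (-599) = -599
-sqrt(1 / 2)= -0.71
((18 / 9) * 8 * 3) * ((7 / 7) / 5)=48 / 5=9.60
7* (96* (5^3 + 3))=86016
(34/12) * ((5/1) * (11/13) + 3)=799/39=20.49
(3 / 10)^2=9 / 100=0.09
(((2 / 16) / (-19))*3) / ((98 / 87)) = -261 / 14896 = -0.02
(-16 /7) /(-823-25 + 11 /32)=512 /189875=0.00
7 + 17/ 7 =66/ 7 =9.43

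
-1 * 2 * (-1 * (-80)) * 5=-800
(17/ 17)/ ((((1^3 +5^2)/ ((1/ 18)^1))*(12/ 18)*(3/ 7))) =0.01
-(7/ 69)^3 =-343/ 328509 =-0.00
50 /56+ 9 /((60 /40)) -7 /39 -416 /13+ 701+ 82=827423 /1092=757.71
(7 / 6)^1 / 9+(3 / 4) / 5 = 151 / 540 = 0.28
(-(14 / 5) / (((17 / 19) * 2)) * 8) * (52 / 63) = -7904 / 765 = -10.33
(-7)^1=-7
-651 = -651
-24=-24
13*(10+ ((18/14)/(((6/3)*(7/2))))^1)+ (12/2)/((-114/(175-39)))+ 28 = 142657/931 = 153.23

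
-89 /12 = -7.42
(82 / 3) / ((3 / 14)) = 1148 / 9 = 127.56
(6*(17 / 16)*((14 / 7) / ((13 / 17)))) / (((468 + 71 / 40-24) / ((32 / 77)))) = 277440 / 17848831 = 0.02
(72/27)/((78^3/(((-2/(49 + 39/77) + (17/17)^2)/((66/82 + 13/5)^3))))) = 15757063625/115346451891784464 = 0.00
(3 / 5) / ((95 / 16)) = 48 / 475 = 0.10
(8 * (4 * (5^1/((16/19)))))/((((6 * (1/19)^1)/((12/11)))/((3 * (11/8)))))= 2707.50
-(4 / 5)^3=-64 / 125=-0.51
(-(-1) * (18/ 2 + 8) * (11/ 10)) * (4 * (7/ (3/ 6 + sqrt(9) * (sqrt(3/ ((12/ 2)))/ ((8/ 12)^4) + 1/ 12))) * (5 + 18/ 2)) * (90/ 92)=-7037184/ 150167 + 71251488 * sqrt(2)/ 150167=624.16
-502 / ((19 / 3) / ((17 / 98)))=-13.75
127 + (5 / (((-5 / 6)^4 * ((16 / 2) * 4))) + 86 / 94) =128.24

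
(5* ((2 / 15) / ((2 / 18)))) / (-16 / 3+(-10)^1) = -9 / 23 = -0.39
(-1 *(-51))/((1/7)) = 357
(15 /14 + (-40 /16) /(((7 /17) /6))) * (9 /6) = -1485 /28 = -53.04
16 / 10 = 8 / 5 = 1.60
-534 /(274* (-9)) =89 /411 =0.22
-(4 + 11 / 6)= -35 / 6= -5.83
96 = 96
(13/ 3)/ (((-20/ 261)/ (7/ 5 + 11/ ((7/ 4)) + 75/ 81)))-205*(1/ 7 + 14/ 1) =-10666763/ 3150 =-3386.27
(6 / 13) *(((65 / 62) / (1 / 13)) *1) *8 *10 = 15600 / 31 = 503.23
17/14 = 1.21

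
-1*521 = -521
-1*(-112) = 112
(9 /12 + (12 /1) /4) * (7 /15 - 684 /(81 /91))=-34559 /12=-2879.92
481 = 481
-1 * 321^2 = -103041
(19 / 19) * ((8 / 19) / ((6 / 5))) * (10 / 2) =100 / 57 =1.75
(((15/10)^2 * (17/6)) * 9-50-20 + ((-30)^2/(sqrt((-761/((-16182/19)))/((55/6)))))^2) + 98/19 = 961209936265/115672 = 8309789.20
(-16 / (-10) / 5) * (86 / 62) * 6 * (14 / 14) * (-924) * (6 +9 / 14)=-408672 / 25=-16346.88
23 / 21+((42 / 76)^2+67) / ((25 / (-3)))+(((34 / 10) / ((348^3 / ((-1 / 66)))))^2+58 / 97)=-6.38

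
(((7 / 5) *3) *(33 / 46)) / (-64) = -693 / 14720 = -0.05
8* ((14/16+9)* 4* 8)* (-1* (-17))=42976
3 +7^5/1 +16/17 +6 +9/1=286041/17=16825.94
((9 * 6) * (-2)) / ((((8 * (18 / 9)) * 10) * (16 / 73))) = -1971 / 640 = -3.08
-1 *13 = -13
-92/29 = -3.17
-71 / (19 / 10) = -37.37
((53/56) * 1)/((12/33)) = 583/224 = 2.60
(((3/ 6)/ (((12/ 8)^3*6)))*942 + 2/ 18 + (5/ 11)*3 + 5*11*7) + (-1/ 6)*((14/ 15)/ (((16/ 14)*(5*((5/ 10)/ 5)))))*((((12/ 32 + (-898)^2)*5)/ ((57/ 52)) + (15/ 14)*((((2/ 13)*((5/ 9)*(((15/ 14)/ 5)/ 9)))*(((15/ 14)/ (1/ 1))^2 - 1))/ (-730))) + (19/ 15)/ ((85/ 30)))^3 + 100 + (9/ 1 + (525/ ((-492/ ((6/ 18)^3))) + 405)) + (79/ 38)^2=-3339727070019550456349494011853319532224684525021322150443/ 246509204779059933073996346820986880000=-13548082608164124072.03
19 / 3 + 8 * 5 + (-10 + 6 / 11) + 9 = 1514 / 33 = 45.88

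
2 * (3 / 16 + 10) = 163 / 8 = 20.38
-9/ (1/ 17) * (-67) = 10251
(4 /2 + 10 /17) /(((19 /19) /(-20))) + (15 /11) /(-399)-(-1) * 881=20623826 /24871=829.23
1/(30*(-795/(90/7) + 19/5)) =-1/1741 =-0.00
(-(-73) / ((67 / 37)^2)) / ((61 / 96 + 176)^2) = 921019392 / 1290766382161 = 0.00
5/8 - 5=-4.38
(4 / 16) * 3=3 / 4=0.75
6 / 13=0.46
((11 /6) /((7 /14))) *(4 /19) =44 /57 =0.77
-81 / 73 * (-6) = 486 / 73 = 6.66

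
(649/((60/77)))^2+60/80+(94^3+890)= 1525169.40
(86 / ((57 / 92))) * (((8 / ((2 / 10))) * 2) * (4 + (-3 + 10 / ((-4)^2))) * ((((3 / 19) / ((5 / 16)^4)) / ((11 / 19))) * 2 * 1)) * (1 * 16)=431409332224 / 26125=16513275.87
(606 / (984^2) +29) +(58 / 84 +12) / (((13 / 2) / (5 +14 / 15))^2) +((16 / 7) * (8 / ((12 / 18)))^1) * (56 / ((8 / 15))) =9646782157799 / 3304173600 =2919.57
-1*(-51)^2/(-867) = 3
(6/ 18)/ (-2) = -1/ 6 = -0.17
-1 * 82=-82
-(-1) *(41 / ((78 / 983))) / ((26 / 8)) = 80606 / 507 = 158.99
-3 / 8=-0.38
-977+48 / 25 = -24377 / 25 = -975.08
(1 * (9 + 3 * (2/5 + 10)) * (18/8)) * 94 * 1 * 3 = 255069/10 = 25506.90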